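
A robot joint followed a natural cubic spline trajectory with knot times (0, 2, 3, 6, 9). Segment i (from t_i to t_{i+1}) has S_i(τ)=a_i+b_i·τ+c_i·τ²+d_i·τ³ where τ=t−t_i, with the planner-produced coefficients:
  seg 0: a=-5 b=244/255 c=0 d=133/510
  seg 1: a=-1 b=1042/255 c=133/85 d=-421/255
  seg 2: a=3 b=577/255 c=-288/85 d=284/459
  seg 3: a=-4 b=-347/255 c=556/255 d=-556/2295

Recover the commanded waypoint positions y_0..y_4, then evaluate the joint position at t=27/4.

y_0=-5 y_1=-1 y_2=3 y_3=-4 y_4=5
S(27/4) = -5299/1360

y_0 = S_0(0) = a_0 = -5
y_1 = S_1(0) = a_1 = -1
y_2 = S_2(0) = a_2 = 3
y_3 = S_3(0) = a_3 = -4
y_4 = S_3(3) = 5
t_q=27/4 is in segment 3 (τ=3/4); S_3(τ)=-5299/1360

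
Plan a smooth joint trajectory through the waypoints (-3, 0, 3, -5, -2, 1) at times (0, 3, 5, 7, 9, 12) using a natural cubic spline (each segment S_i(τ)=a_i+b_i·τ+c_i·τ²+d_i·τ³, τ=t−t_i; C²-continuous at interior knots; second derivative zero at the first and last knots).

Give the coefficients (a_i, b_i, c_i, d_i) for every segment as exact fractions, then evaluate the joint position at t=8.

  seg 0: a=-3 b=1/4 c=0 d=1/12
  seg 1: a=0 b=5/2 c=3/4 d=-5/8
  seg 2: a=3 b=-2 c=-3 d=1
  seg 3: a=-5 b=-2 c=3 d=-5/8
  seg 4: a=-2 b=5/2 c=-3/4 d=1/12
S(8) = -37/8

Δ: Δ0=1, Δ1=3/2, Δ2=-4, Δ3=3/2, Δ4=1
row 1: diag=10, rhs=3; c'=1/5, d'=3/10
row 2: denom=8−2·1/5=38/5; d'=(-33−2·3/10)/(38/5)=-84/19
row 3: denom=8−2·5/19=142/19; d'=(33−2·-84/19)/(142/19)=795/142
row 4: denom=10−2·19/71=672/71; d'=(-3−2·795/142)/(672/71)=-3/2
back: M4=-3/2
back: M3=795/142−19/71·-3/2=6
back: M2=-84/19−5/19·6=-6
back: M1=3/10−1/5·-6=3/2
M: M0=0, M1=3/2, M2=-6, M3=6, M4=-3/2, M5=0
seg 0: a=-3, c=M0/2=0, d=(M1−M0)/(6·3)=1/12, b=Δ0−h0·(2M0+M1)/6=1/4
seg 1: a=0, c=M1/2=3/4, d=(M2−M1)/(6·2)=-5/8, b=Δ1−h1·(2M1+M2)/6=5/2
seg 2: a=3, c=M2/2=-3, d=(M3−M2)/(6·2)=1, b=Δ2−h2·(2M2+M3)/6=-2
seg 3: a=-5, c=M3/2=3, d=(M4−M3)/(6·2)=-5/8, b=Δ3−h3·(2M3+M4)/6=-2
seg 4: a=-2, c=M4/2=-3/4, d=(M5−M4)/(6·3)=1/12, b=Δ4−h4·(2M4+M5)/6=5/2
t_q=8 → seg 3, τ=1; S=-5+-2·τ+3·τ²+-5/8·τ³=-37/8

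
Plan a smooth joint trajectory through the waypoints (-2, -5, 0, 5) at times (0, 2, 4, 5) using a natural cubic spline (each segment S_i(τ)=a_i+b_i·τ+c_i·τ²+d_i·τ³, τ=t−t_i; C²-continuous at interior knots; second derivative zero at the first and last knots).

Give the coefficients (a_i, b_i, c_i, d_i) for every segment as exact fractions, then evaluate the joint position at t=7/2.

  seg 0: a=-2 b=-26/11 c=0 d=19/88
  seg 1: a=-5 b=5/22 c=57/44 d=-7/88
  seg 2: a=0 b=49/11 c=9/11 d=-3/11
S(7/2) = -1417/704

Δ: Δ0=-3/2, Δ1=5/2, Δ2=5
row 1: diag=8, rhs=24; c'=1/4, d'=3
row 2: denom=6−2·1/4=11/2; d'=(15−2·3)/(11/2)=18/11
back: M2=18/11
back: M1=3−1/4·18/11=57/22
M: M0=0, M1=57/22, M2=18/11, M3=0
seg 0: a=-2, c=M0/2=0, d=(M1−M0)/(6·2)=19/88, b=Δ0−h0·(2M0+M1)/6=-26/11
seg 1: a=-5, c=M1/2=57/44, d=(M2−M1)/(6·2)=-7/88, b=Δ1−h1·(2M1+M2)/6=5/22
seg 2: a=0, c=M2/2=9/11, d=(M3−M2)/(6·1)=-3/11, b=Δ2−h2·(2M2+M3)/6=49/11
t_q=7/2 → seg 1, τ=3/2; S=-5+5/22·τ+57/44·τ²+-7/88·τ³=-1417/704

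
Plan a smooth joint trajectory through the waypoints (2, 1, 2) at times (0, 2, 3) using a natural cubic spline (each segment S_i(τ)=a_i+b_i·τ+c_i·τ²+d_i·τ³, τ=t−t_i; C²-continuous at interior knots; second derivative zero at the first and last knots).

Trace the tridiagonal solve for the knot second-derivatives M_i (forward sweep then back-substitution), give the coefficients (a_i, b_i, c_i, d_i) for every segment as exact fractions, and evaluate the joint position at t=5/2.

Δ: Δ0=-1/2, Δ1=1
row 1: diag=6, rhs=9; c'=1/6, d'=3/2
back: M1=3/2
M: M0=0, M1=3/2, M2=0
seg 0: a=2, c=M0/2=0, d=(M1−M0)/(6·2)=1/8, b=Δ0−h0·(2M0+M1)/6=-1
seg 1: a=1, c=M1/2=3/4, d=(M2−M1)/(6·1)=-1/4, b=Δ1−h1·(2M1+M2)/6=1/2
t_q=5/2 → seg 1, τ=1/2; S=1+1/2·τ+3/4·τ²+-1/4·τ³=45/32

  seg 0: a=2 b=-1 c=0 d=1/8
  seg 1: a=1 b=1/2 c=3/4 d=-1/4
S(5/2) = 45/32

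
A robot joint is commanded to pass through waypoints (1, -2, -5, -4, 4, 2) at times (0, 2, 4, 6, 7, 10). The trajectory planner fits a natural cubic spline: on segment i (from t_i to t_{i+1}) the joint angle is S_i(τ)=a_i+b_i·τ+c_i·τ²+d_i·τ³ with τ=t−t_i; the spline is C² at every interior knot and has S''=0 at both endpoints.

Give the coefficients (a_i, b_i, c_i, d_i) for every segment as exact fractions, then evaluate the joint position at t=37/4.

Δ: Δ0=-3/2, Δ1=-3/2, Δ2=1/2, Δ3=8, Δ4=-2/3
row 1: diag=8, rhs=0; c'=1/4, d'=0
row 2: denom=8−2·1/4=15/2; d'=(12−2·0)/(15/2)=8/5
row 3: denom=6−2·4/15=82/15; d'=(45−2·8/5)/(82/15)=627/82
row 4: denom=8−1·15/82=641/82; d'=(-52−1·627/82)/(641/82)=-4891/641
back: M4=-4891/641
back: M3=627/82−15/82·-4891/641=5796/641
back: M2=8/5−4/15·5796/641=-520/641
back: M1=0−1/4·-520/641=130/641
M: M0=0, M1=130/641, M2=-520/641, M3=5796/641, M4=-4891/641, M5=0
seg 0: a=1, c=M0/2=0, d=(M1−M0)/(6·2)=65/3846, b=Δ0−h0·(2M0+M1)/6=-6029/3846
seg 1: a=-2, c=M1/2=65/641, d=(M2−M1)/(6·2)=-325/3846, b=Δ1−h1·(2M1+M2)/6=-5249/3846
seg 2: a=-5, c=M2/2=-260/641, d=(M3−M2)/(6·2)=1579/1923, b=Δ2−h2·(2M2+M3)/6=-7589/3846
seg 3: a=-4, c=M3/2=2898/641, d=(M4−M3)/(6·1)=-10687/3846, b=Δ3−h3·(2M3+M4)/6=24067/3846
seg 4: a=4, c=M4/2=-4891/1282, d=(M5−M4)/(6·3)=4891/11538, b=Δ4−h4·(2M4+M5)/6=13391/1923
t_q=37/4 → seg 4, τ=9/4; S=4+13391/1923·τ+-4891/1282·τ²+4891/11538·τ³=425215/82048

  seg 0: a=1 b=-6029/3846 c=0 d=65/3846
  seg 1: a=-2 b=-5249/3846 c=65/641 d=-325/3846
  seg 2: a=-5 b=-7589/3846 c=-260/641 d=1579/1923
  seg 3: a=-4 b=24067/3846 c=2898/641 d=-10687/3846
  seg 4: a=4 b=13391/1923 c=-4891/1282 d=4891/11538
S(37/4) = 425215/82048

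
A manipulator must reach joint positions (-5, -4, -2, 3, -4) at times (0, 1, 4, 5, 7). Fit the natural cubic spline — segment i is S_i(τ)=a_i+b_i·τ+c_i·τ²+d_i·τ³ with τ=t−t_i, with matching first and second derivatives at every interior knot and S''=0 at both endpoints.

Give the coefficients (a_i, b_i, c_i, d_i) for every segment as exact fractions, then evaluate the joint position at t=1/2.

  seg 0: a=-5 b=2647/1932 c=0 d=-715/1932
  seg 1: a=-4 b=251/966 c=-715/644 d=2407/5796
  seg 2: a=-2 b=9295/1932 c=423/161 d=-673/276
  seg 3: a=3 b=2657/966 c=-3019/644 d=3019/3864
S(1/2) = -22469/5152

Δ: Δ0=1, Δ1=2/3, Δ2=5, Δ3=-7/2
row 1: diag=8, rhs=-2; c'=3/8, d'=-1/4
row 2: denom=8−3·3/8=55/8; d'=(26−3·-1/4)/(55/8)=214/55
row 3: denom=6−1·8/55=322/55; d'=(-51−1·214/55)/(322/55)=-3019/322
back: M3=-3019/322
back: M2=214/55−8/55·-3019/322=846/161
back: M1=-1/4−3/8·846/161=-715/322
M: M0=0, M1=-715/322, M2=846/161, M3=-3019/322, M4=0
seg 0: a=-5, c=M0/2=0, d=(M1−M0)/(6·1)=-715/1932, b=Δ0−h0·(2M0+M1)/6=2647/1932
seg 1: a=-4, c=M1/2=-715/644, d=(M2−M1)/(6·3)=2407/5796, b=Δ1−h1·(2M1+M2)/6=251/966
seg 2: a=-2, c=M2/2=423/161, d=(M3−M2)/(6·1)=-673/276, b=Δ2−h2·(2M2+M3)/6=9295/1932
seg 3: a=3, c=M3/2=-3019/644, d=(M4−M3)/(6·2)=3019/3864, b=Δ3−h3·(2M3+M4)/6=2657/966
t_q=1/2 → seg 0, τ=1/2; S=-5+2647/1932·τ+0·τ²+-715/1932·τ³=-22469/5152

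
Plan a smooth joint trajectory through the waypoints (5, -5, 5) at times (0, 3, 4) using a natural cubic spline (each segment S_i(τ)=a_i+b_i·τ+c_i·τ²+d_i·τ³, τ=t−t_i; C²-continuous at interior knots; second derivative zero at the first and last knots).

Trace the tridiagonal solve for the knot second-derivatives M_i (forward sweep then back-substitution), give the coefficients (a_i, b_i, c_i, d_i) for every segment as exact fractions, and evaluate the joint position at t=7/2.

  seg 0: a=5 b=-25/3 c=0 d=5/9
  seg 1: a=-5 b=20/3 c=5 d=-5/3
S(7/2) = -5/8

Δ: Δ0=-10/3, Δ1=10
row 1: diag=8, rhs=80; c'=1/8, d'=10
back: M1=10
M: M0=0, M1=10, M2=0
seg 0: a=5, c=M0/2=0, d=(M1−M0)/(6·3)=5/9, b=Δ0−h0·(2M0+M1)/6=-25/3
seg 1: a=-5, c=M1/2=5, d=(M2−M1)/(6·1)=-5/3, b=Δ1−h1·(2M1+M2)/6=20/3
t_q=7/2 → seg 1, τ=1/2; S=-5+20/3·τ+5·τ²+-5/3·τ³=-5/8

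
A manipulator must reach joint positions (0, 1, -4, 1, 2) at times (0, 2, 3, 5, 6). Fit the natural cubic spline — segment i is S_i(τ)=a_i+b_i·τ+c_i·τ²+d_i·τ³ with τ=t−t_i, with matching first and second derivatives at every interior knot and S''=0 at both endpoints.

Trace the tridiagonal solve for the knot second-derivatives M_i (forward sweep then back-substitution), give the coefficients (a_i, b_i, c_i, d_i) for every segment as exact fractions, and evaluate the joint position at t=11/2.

  seg 0: a=0 b=541/186 c=0 d=-56/93
  seg 1: a=1 b=-803/186 c=-112/31 d=545/186
  seg 2: a=-4 b=-256/93 c=321/62 d=-949/744
  seg 3: a=1 b=493/186 c=-307/124 d=307/372
S(11/2) = 1795/992

Δ: Δ0=1/2, Δ1=-5, Δ2=5/2, Δ3=1
row 1: diag=6, rhs=-33; c'=1/6, d'=-11/2
row 2: denom=6−1·1/6=35/6; d'=(45−1·-11/2)/(35/6)=303/35
row 3: denom=6−2·12/35=186/35; d'=(-9−2·303/35)/(186/35)=-307/62
back: M3=-307/62
back: M2=303/35−12/35·-307/62=321/31
back: M1=-11/2−1/6·321/31=-224/31
M: M0=0, M1=-224/31, M2=321/31, M3=-307/62, M4=0
seg 0: a=0, c=M0/2=0, d=(M1−M0)/(6·2)=-56/93, b=Δ0−h0·(2M0+M1)/6=541/186
seg 1: a=1, c=M1/2=-112/31, d=(M2−M1)/(6·1)=545/186, b=Δ1−h1·(2M1+M2)/6=-803/186
seg 2: a=-4, c=M2/2=321/62, d=(M3−M2)/(6·2)=-949/744, b=Δ2−h2·(2M2+M3)/6=-256/93
seg 3: a=1, c=M3/2=-307/124, d=(M4−M3)/(6·1)=307/372, b=Δ3−h3·(2M3+M4)/6=493/186
t_q=11/2 → seg 3, τ=1/2; S=1+493/186·τ+-307/124·τ²+307/372·τ³=1795/992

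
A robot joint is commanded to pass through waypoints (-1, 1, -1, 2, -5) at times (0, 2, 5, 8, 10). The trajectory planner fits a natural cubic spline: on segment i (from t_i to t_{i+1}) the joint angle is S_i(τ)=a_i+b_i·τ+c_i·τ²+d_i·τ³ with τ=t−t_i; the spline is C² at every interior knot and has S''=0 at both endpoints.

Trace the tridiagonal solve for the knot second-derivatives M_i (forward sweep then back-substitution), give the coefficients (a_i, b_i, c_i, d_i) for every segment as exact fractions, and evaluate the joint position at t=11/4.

Δ: Δ0=1, Δ1=-2/3, Δ2=1, Δ3=-7/2
row 1: diag=10, rhs=-10; c'=3/10, d'=-1
row 2: denom=12−3·3/10=111/10; d'=(10−3·-1)/(111/10)=130/111
row 3: denom=10−3·10/37=340/37; d'=(-27−3·130/111)/(340/37)=-1129/340
back: M3=-1129/340
back: M2=130/111−10/37·-1129/340=211/102
back: M1=-1−3/10·211/102=-551/340
M: M0=0, M1=-551/340, M2=211/102, M3=-1129/340, M4=0
seg 0: a=-1, c=M0/2=0, d=(M1−M0)/(6·2)=-551/4080, b=Δ0−h0·(2M0+M1)/6=1571/1020
seg 1: a=1, c=M1/2=-551/680, d=(M2−M1)/(6·3)=3763/18360, b=Δ1−h1·(2M1+M2)/6=-41/510
seg 2: a=-1, c=M2/2=211/204, d=(M3−M2)/(6·3)=-5497/18360, b=Δ2−h2·(2M2+M3)/6=71/120
seg 3: a=2, c=M3/2=-1129/680, d=(M4−M3)/(6·2)=1129/4080, b=Δ3−h3·(2M3+M4)/6=-328/255
t_q=11/4 → seg 1, τ=3/4; S=1+-41/510·τ+-551/680·τ²+3763/18360·τ³=24823/43520

  seg 0: a=-1 b=1571/1020 c=0 d=-551/4080
  seg 1: a=1 b=-41/510 c=-551/680 d=3763/18360
  seg 2: a=-1 b=71/120 c=211/204 d=-5497/18360
  seg 3: a=2 b=-328/255 c=-1129/680 d=1129/4080
S(11/4) = 24823/43520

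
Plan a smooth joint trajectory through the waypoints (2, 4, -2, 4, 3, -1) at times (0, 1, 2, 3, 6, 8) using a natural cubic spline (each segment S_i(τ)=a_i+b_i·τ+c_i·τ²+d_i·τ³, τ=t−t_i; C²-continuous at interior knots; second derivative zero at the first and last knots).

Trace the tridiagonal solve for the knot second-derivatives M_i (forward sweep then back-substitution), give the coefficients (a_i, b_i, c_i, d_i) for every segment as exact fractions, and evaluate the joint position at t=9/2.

  seg 0: a=2 b=377/75 c=0 d=-227/75
  seg 1: a=4 b=-304/75 c=-227/25 d=107/15
  seg 2: a=-2 b=-61/75 c=308/25 d=-413/75
  seg 3: a=4 b=548/75 c=-21/5 d=124/225
  seg 4: a=3 b=-226/75 c=19/25 d=-19/150
S(9/2) = 737/100

Δ: Δ0=2, Δ1=-6, Δ2=6, Δ3=-1/3, Δ4=-2
row 1: diag=4, rhs=-48; c'=1/4, d'=-12
row 2: denom=4−1·1/4=15/4; d'=(72−1·-12)/(15/4)=112/5
row 3: denom=8−1·4/15=116/15; d'=(-38−1·112/5)/(116/15)=-453/58
row 4: denom=10−3·45/116=1025/116; d'=(-10−3·-453/58)/(1025/116)=38/25
back: M4=38/25
back: M3=-453/58−45/116·38/25=-42/5
back: M2=112/5−4/15·-42/5=616/25
back: M1=-12−1/4·616/25=-454/25
M: M0=0, M1=-454/25, M2=616/25, M3=-42/5, M4=38/25, M5=0
seg 0: a=2, c=M0/2=0, d=(M1−M0)/(6·1)=-227/75, b=Δ0−h0·(2M0+M1)/6=377/75
seg 1: a=4, c=M1/2=-227/25, d=(M2−M1)/(6·1)=107/15, b=Δ1−h1·(2M1+M2)/6=-304/75
seg 2: a=-2, c=M2/2=308/25, d=(M3−M2)/(6·1)=-413/75, b=Δ2−h2·(2M2+M3)/6=-61/75
seg 3: a=4, c=M3/2=-21/5, d=(M4−M3)/(6·3)=124/225, b=Δ3−h3·(2M3+M4)/6=548/75
seg 4: a=3, c=M4/2=19/25, d=(M5−M4)/(6·2)=-19/150, b=Δ4−h4·(2M4+M5)/6=-226/75
t_q=9/2 → seg 3, τ=3/2; S=4+548/75·τ+-21/5·τ²+124/225·τ³=737/100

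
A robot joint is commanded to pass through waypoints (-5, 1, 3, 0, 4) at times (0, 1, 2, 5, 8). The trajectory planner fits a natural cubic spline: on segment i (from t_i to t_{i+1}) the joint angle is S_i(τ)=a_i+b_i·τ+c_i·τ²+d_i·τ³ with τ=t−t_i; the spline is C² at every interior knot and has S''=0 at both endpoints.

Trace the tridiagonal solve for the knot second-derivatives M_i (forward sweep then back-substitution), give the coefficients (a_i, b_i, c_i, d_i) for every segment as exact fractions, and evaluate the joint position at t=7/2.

Δ: Δ0=6, Δ1=2, Δ2=-1, Δ3=4/3
row 1: diag=4, rhs=-24; c'=1/4, d'=-6
row 2: denom=8−1·1/4=31/4; d'=(-18−1·-6)/(31/4)=-48/31
row 3: denom=12−3·12/31=336/31; d'=(14−3·-48/31)/(336/31)=289/168
back: M3=289/168
back: M2=-48/31−12/31·289/168=-31/14
back: M1=-6−1/4·-31/14=-305/56
M: M0=0, M1=-305/56, M2=-31/14, M3=289/168, M4=0
seg 0: a=-5, c=M0/2=0, d=(M1−M0)/(6·1)=-305/336, b=Δ0−h0·(2M0+M1)/6=2321/336
seg 1: a=1, c=M1/2=-305/112, d=(M2−M1)/(6·1)=181/336, b=Δ1−h1·(2M1+M2)/6=703/168
seg 2: a=3, c=M2/2=-31/28, d=(M3−M2)/(6·3)=661/3024, b=Δ2−h2·(2M2+M3)/6=17/48
seg 3: a=0, c=M3/2=289/336, d=(M4−M3)/(6·3)=-289/3024, b=Δ3−h3·(2M3+M4)/6=-65/168
t_q=7/2 → seg 2, τ=3/2; S=3+17/48·τ+-31/28·τ²+661/3024·τ³=1593/896

  seg 0: a=-5 b=2321/336 c=0 d=-305/336
  seg 1: a=1 b=703/168 c=-305/112 d=181/336
  seg 2: a=3 b=17/48 c=-31/28 d=661/3024
  seg 3: a=0 b=-65/168 c=289/336 d=-289/3024
S(7/2) = 1593/896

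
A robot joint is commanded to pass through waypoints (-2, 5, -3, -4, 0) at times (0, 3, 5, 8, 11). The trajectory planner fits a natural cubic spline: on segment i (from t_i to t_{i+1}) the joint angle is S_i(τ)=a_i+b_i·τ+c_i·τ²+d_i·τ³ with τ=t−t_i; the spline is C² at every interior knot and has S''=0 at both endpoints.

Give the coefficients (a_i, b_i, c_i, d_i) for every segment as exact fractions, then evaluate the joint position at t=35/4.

  seg 0: a=-2 b=1607/354 c=0 d=-781/3186
  seg 1: a=5 b=-368/177 c=-781/354 d=147/236
  seg 2: a=-3 b=-607/177 c=271/177 d=-265/1593
  seg 3: a=-4 b=224/177 c=2/59 d=-2/531
S(35/4) = -5727/1888

Δ: Δ0=7/3, Δ1=-4, Δ2=-1/3, Δ3=4/3
row 1: diag=10, rhs=-38; c'=1/5, d'=-19/5
row 2: denom=10−2·1/5=48/5; d'=(22−2·-19/5)/(48/5)=37/12
row 3: denom=12−3·5/16=177/16; d'=(10−3·37/12)/(177/16)=4/59
back: M3=4/59
back: M2=37/12−5/16·4/59=542/177
back: M1=-19/5−1/5·542/177=-781/177
M: M0=0, M1=-781/177, M2=542/177, M3=4/59, M4=0
seg 0: a=-2, c=M0/2=0, d=(M1−M0)/(6·3)=-781/3186, b=Δ0−h0·(2M0+M1)/6=1607/354
seg 1: a=5, c=M1/2=-781/354, d=(M2−M1)/(6·2)=147/236, b=Δ1−h1·(2M1+M2)/6=-368/177
seg 2: a=-3, c=M2/2=271/177, d=(M3−M2)/(6·3)=-265/1593, b=Δ2−h2·(2M2+M3)/6=-607/177
seg 3: a=-4, c=M3/2=2/59, d=(M4−M3)/(6·3)=-2/531, b=Δ3−h3·(2M3+M4)/6=224/177
t_q=35/4 → seg 3, τ=3/4; S=-4+224/177·τ+2/59·τ²+-2/531·τ³=-5727/1888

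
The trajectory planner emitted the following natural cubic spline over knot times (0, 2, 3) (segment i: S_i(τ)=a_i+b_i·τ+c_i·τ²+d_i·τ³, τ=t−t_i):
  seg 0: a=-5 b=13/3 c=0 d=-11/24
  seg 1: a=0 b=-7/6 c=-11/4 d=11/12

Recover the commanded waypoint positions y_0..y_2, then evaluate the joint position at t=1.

y_0 = S_0(0) = a_0 = -5
y_1 = S_1(0) = a_1 = 0
y_2 = S_1(1) = -3
t_q=1 is in segment 0 (τ=1); S_0(τ)=-9/8

y_0=-5 y_1=0 y_2=-3
S(1) = -9/8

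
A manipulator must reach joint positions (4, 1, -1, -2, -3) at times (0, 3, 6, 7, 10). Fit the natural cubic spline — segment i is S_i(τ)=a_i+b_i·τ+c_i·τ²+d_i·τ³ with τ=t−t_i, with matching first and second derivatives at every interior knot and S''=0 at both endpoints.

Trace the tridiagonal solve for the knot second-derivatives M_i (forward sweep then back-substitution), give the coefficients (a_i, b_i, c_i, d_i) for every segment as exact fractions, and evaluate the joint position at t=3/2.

Δ: Δ0=-1, Δ1=-2/3, Δ2=-1, Δ3=-1/3
row 1: diag=12, rhs=2; c'=1/4, d'=1/6
row 2: denom=8−3·1/4=29/4; d'=(-2−3·1/6)/(29/4)=-10/29
row 3: denom=8−1·4/29=228/29; d'=(4−1·-10/29)/(228/29)=21/38
back: M3=21/38
back: M2=-10/29−4/29·21/38=-8/19
back: M1=1/6−1/4·-8/19=31/114
M: M0=0, M1=31/114, M2=-8/19, M3=21/38, M4=0
seg 0: a=4, c=M0/2=0, d=(M1−M0)/(6·3)=31/2052, b=Δ0−h0·(2M0+M1)/6=-259/228
seg 1: a=1, c=M1/2=31/228, d=(M2−M1)/(6·3)=-79/2052, b=Δ1−h1·(2M1+M2)/6=-83/114
seg 2: a=-1, c=M2/2=-4/19, d=(M3−M2)/(6·1)=37/228, b=Δ2−h2·(2M2+M3)/6=-217/228
seg 3: a=-2, c=M3/2=21/76, d=(M4−M3)/(6·3)=-7/228, b=Δ3−h3·(2M3+M4)/6=-101/114
t_q=3/2 → seg 0, τ=3/2; S=4+-259/228·τ+0·τ²+31/2052·τ³=1427/608

  seg 0: a=4 b=-259/228 c=0 d=31/2052
  seg 1: a=1 b=-83/114 c=31/228 d=-79/2052
  seg 2: a=-1 b=-217/228 c=-4/19 d=37/228
  seg 3: a=-2 b=-101/114 c=21/76 d=-7/228
S(3/2) = 1427/608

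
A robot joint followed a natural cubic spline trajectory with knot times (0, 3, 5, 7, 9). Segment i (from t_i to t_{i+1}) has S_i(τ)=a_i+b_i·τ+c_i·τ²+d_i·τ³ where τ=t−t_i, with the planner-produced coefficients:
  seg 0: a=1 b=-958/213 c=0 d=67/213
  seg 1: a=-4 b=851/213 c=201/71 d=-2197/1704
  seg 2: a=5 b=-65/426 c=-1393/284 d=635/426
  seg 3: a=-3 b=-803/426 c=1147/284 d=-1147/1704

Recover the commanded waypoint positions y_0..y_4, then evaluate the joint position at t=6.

y_0 = S_0(0) = a_0 = 1
y_1 = S_1(0) = a_1 = -4
y_2 = S_2(0) = a_2 = 5
y_3 = S_3(0) = a_3 = -3
y_4 = S_3(2) = 4
t_q=6 is in segment 2 (τ=1); S_2(τ)=407/284

y_0=1 y_1=-4 y_2=5 y_3=-3 y_4=4
S(6) = 407/284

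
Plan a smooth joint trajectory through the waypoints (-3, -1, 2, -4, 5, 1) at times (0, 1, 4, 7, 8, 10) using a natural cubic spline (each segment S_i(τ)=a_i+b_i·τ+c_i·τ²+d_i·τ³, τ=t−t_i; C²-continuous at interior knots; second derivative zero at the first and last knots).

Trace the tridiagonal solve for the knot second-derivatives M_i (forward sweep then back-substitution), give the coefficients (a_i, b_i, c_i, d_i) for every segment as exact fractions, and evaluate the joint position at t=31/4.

Δ: Δ0=2, Δ1=1, Δ2=-2, Δ3=9, Δ4=-2
row 1: diag=8, rhs=-6; c'=3/8, d'=-3/4
row 2: denom=12−3·3/8=87/8; d'=(-18−3·-3/4)/(87/8)=-42/29
row 3: denom=8−3·8/29=208/29; d'=(66−3·-42/29)/(208/29)=255/26
row 4: denom=6−1·29/208=1219/208; d'=(-66−1·255/26)/(1219/208)=-15768/1219
back: M4=-15768/1219
back: M3=255/26−29/208·-15768/1219=14154/1219
back: M2=-42/29−8/29·14154/1219=-5670/1219
back: M1=-3/4−3/8·-5670/1219=1212/1219
M: M0=0, M1=1212/1219, M2=-5670/1219, M3=14154/1219, M4=-15768/1219, M5=0
seg 0: a=-3, c=M0/2=0, d=(M1−M0)/(6·1)=202/1219, b=Δ0−h0·(2M0+M1)/6=2236/1219
seg 1: a=-1, c=M1/2=606/1219, d=(M2−M1)/(6·3)=-1147/3657, b=Δ1−h1·(2M1+M2)/6=2842/1219
seg 2: a=2, c=M2/2=-2835/1219, d=(M3−M2)/(6·3)=3304/3657, b=Δ2−h2·(2M2+M3)/6=-3845/1219
seg 3: a=-4, c=M3/2=7077/1219, d=(M4−M3)/(6·1)=-4987/1219, b=Δ3−h3·(2M3+M4)/6=8881/1219
seg 4: a=5, c=M4/2=-7884/1219, d=(M5−M4)/(6·2)=1314/1219, b=Δ4−h4·(2M4+M5)/6=8074/1219
t_q=31/4 → seg 3, τ=3/4; S=-4+8881/1219·τ+7077/1219·τ²+-4987/1219·τ³=10189/3392

  seg 0: a=-3 b=2236/1219 c=0 d=202/1219
  seg 1: a=-1 b=2842/1219 c=606/1219 d=-1147/3657
  seg 2: a=2 b=-3845/1219 c=-2835/1219 d=3304/3657
  seg 3: a=-4 b=8881/1219 c=7077/1219 d=-4987/1219
  seg 4: a=5 b=8074/1219 c=-7884/1219 d=1314/1219
S(31/4) = 10189/3392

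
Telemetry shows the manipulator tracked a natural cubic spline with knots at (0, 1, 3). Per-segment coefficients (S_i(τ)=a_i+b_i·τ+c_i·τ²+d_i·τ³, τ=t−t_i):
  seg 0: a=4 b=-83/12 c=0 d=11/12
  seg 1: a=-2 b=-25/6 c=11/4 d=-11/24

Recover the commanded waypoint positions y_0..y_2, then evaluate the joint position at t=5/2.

y_0=4 y_1=-2 y_2=-3
S(5/2) = -231/64

y_0 = S_0(0) = a_0 = 4
y_1 = S_1(0) = a_1 = -2
y_2 = S_1(2) = -3
t_q=5/2 is in segment 1 (τ=3/2); S_1(τ)=-231/64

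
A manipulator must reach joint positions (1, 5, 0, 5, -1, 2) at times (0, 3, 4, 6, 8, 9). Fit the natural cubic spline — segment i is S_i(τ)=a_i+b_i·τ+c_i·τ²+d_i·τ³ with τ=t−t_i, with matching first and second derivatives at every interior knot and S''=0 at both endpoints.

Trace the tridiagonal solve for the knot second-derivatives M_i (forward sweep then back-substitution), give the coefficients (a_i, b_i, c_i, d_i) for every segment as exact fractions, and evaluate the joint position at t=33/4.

  seg 0: a=1 b=6241/1407 c=0 d=-485/1407
  seg 1: a=5 b=-6854/1407 c=-1455/469 d=4184/1407
  seg 2: a=0 b=-3032/1407 c=2729/469 d=-2807/1608
  seg 3: a=5 b=485/2814 c=-8733/1876 d=2159/1407
  seg 4: a=-1 b=-97/2814 c=8539/1876 d=-8539/5628
S(33/4) = -12827/17152

Δ: Δ0=4/3, Δ1=-5, Δ2=5/2, Δ3=-3, Δ4=3
row 1: diag=8, rhs=-38; c'=1/8, d'=-19/4
row 2: denom=6−1·1/8=47/8; d'=(45−1·-19/4)/(47/8)=398/47
row 3: denom=8−2·16/47=344/47; d'=(-33−2·398/47)/(344/47)=-2347/344
row 4: denom=6−2·47/172=469/86; d'=(36−2·-2347/344)/(469/86)=8539/938
back: M4=8539/938
back: M3=-2347/344−47/172·8539/938=-8733/938
back: M2=398/47−16/47·-8733/938=5458/469
back: M1=-19/4−1/8·5458/469=-2910/469
M: M0=0, M1=-2910/469, M2=5458/469, M3=-8733/938, M4=8539/938, M5=0
seg 0: a=1, c=M0/2=0, d=(M1−M0)/(6·3)=-485/1407, b=Δ0−h0·(2M0+M1)/6=6241/1407
seg 1: a=5, c=M1/2=-1455/469, d=(M2−M1)/(6·1)=4184/1407, b=Δ1−h1·(2M1+M2)/6=-6854/1407
seg 2: a=0, c=M2/2=2729/469, d=(M3−M2)/(6·2)=-2807/1608, b=Δ2−h2·(2M2+M3)/6=-3032/1407
seg 3: a=5, c=M3/2=-8733/1876, d=(M4−M3)/(6·2)=2159/1407, b=Δ3−h3·(2M3+M4)/6=485/2814
seg 4: a=-1, c=M4/2=8539/1876, d=(M5−M4)/(6·1)=-8539/5628, b=Δ4−h4·(2M4+M5)/6=-97/2814
t_q=33/4 → seg 4, τ=1/4; S=-1+-97/2814·τ+8539/1876·τ²+-8539/5628·τ³=-12827/17152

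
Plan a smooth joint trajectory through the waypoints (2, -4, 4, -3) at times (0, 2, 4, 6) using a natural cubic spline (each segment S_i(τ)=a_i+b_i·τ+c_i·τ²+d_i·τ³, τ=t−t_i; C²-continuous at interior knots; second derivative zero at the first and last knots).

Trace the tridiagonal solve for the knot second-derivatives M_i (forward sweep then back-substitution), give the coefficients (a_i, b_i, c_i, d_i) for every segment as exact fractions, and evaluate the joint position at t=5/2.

Δ: Δ0=-3, Δ1=4, Δ2=-7/2
row 1: diag=8, rhs=42; c'=1/4, d'=21/4
row 2: denom=8−2·1/4=15/2; d'=(-45−2·21/4)/(15/2)=-37/5
back: M2=-37/5
back: M1=21/4−1/4·-37/5=71/10
M: M0=0, M1=71/10, M2=-37/5, M3=0
seg 0: a=2, c=M0/2=0, d=(M1−M0)/(6·2)=71/120, b=Δ0−h0·(2M0+M1)/6=-161/30
seg 1: a=-4, c=M1/2=71/20, d=(M2−M1)/(6·2)=-29/24, b=Δ1−h1·(2M1+M2)/6=26/15
seg 2: a=4, c=M2/2=-37/10, d=(M3−M2)/(6·2)=37/60, b=Δ2−h2·(2M2+M3)/6=43/30
t_q=5/2 → seg 1, τ=1/2; S=-4+26/15·τ+71/20·τ²+-29/24·τ³=-767/320

  seg 0: a=2 b=-161/30 c=0 d=71/120
  seg 1: a=-4 b=26/15 c=71/20 d=-29/24
  seg 2: a=4 b=43/30 c=-37/10 d=37/60
S(5/2) = -767/320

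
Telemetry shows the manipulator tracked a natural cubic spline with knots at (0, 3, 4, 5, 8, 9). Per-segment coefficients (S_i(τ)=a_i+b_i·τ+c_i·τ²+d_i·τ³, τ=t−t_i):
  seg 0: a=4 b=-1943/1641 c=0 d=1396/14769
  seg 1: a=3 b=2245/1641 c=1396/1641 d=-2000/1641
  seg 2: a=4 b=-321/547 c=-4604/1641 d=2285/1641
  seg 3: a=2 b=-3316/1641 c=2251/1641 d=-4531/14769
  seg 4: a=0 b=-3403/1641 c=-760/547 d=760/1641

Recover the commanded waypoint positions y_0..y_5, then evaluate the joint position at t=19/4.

y_0 = S_0(0) = a_0 = 4
y_1 = S_1(0) = a_1 = 3
y_2 = S_2(0) = a_2 = 4
y_3 = S_3(0) = a_3 = 2
y_4 = S_4(0) = a_4 = 0
y_5 = S_4(1) = -3
t_q=19/4 is in segment 2 (τ=3/4); S_2(τ)=89941/35008

y_0=4 y_1=3 y_2=4 y_3=2 y_4=0 y_5=-3
S(19/4) = 89941/35008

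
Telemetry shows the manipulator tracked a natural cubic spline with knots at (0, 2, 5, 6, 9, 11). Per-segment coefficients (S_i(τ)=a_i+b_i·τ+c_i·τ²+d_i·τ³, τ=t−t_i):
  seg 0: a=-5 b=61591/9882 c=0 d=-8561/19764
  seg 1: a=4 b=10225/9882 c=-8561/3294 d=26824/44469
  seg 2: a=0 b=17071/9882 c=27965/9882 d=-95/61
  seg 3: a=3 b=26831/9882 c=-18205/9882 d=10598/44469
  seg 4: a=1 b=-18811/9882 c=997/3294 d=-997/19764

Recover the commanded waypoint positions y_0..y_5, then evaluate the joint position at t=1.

y_0 = S_0(0) = a_0 = -5
y_1 = S_1(0) = a_1 = 4
y_2 = S_2(0) = a_2 = 0
y_3 = S_3(0) = a_3 = 3
y_4 = S_4(0) = a_4 = 1
y_5 = S_4(2) = -2
t_q=1 is in segment 0 (τ=1); S_0(τ)=5267/6588

y_0=-5 y_1=4 y_2=0 y_3=3 y_4=1 y_5=-2
S(1) = 5267/6588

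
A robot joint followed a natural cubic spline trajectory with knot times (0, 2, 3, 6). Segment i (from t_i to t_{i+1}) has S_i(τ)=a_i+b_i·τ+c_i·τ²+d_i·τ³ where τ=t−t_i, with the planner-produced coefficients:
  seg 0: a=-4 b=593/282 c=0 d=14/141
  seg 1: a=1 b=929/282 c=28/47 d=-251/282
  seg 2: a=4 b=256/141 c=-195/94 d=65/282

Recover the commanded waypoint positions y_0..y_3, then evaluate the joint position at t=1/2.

y_0=-4 y_1=1 y_2=4 y_3=-3
S(1/2) = -138/47

y_0 = S_0(0) = a_0 = -4
y_1 = S_1(0) = a_1 = 1
y_2 = S_2(0) = a_2 = 4
y_3 = S_2(3) = -3
t_q=1/2 is in segment 0 (τ=1/2); S_0(τ)=-138/47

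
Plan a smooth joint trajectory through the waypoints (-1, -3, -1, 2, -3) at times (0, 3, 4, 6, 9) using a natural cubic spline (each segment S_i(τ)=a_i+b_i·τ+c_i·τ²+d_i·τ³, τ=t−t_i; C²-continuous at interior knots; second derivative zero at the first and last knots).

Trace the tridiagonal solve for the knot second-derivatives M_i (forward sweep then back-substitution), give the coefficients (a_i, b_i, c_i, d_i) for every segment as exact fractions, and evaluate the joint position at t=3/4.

  seg 0: a=-1 b=-368/219 c=0 d=74/657
  seg 1: a=-3 b=298/219 c=74/73 d=-82/219
  seg 2: a=-1 b=496/219 c=-8/73 d=-239/1752
  seg 3: a=2 b=83/438 c=-271/292 d=271/2628
S(3/4) = -5169/2336

Δ: Δ0=-2/3, Δ1=2, Δ2=3/2, Δ3=-5/3
row 1: diag=8, rhs=16; c'=1/8, d'=2
row 2: denom=6−1·1/8=47/8; d'=(-3−1·2)/(47/8)=-40/47
row 3: denom=10−2·16/47=438/47; d'=(-19−2·-40/47)/(438/47)=-271/146
back: M3=-271/146
back: M2=-40/47−16/47·-271/146=-16/73
back: M1=2−1/8·-16/73=148/73
M: M0=0, M1=148/73, M2=-16/73, M3=-271/146, M4=0
seg 0: a=-1, c=M0/2=0, d=(M1−M0)/(6·3)=74/657, b=Δ0−h0·(2M0+M1)/6=-368/219
seg 1: a=-3, c=M1/2=74/73, d=(M2−M1)/(6·1)=-82/219, b=Δ1−h1·(2M1+M2)/6=298/219
seg 2: a=-1, c=M2/2=-8/73, d=(M3−M2)/(6·2)=-239/1752, b=Δ2−h2·(2M2+M3)/6=496/219
seg 3: a=2, c=M3/2=-271/292, d=(M4−M3)/(6·3)=271/2628, b=Δ3−h3·(2M3+M4)/6=83/438
t_q=3/4 → seg 0, τ=3/4; S=-1+-368/219·τ+0·τ²+74/657·τ³=-5169/2336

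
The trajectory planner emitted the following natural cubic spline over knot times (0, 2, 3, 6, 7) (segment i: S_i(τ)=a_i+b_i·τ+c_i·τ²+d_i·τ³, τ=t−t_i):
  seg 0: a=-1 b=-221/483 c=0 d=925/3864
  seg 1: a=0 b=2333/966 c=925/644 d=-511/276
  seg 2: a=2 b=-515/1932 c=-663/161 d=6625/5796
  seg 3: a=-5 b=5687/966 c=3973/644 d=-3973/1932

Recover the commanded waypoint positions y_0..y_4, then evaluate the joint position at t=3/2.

y_0=-1 y_1=0 y_2=2 y_3=-5 y_4=5
S(3/2) = -1293/1472

y_0 = S_0(0) = a_0 = -1
y_1 = S_1(0) = a_1 = 0
y_2 = S_2(0) = a_2 = 2
y_3 = S_3(0) = a_3 = -5
y_4 = S_3(1) = 5
t_q=3/2 is in segment 0 (τ=3/2); S_0(τ)=-1293/1472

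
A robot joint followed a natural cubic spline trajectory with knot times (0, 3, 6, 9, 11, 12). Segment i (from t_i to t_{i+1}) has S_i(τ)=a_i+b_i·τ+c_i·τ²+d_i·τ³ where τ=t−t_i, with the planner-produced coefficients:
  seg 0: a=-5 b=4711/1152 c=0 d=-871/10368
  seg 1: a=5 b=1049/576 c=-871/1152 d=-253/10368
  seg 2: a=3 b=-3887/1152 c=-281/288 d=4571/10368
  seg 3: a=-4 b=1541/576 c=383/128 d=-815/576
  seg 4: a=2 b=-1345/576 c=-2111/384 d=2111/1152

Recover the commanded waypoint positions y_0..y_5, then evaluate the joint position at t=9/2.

y_0=-5 y_1=5 y_2=3 y_3=-4 y_4=2 y_5=-4
S(9/2) = 6091/1024

y_0 = S_0(0) = a_0 = -5
y_1 = S_1(0) = a_1 = 5
y_2 = S_2(0) = a_2 = 3
y_3 = S_3(0) = a_3 = -4
y_4 = S_4(0) = a_4 = 2
y_5 = S_4(1) = -4
t_q=9/2 is in segment 1 (τ=3/2); S_1(τ)=6091/1024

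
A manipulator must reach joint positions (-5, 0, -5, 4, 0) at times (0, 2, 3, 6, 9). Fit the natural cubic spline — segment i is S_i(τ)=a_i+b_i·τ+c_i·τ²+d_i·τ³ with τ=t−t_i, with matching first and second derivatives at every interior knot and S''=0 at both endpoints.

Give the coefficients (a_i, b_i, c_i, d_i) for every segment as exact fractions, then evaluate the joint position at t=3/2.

Δ: Δ0=5/2, Δ1=-5, Δ2=3, Δ3=-4/3
row 1: diag=6, rhs=-45; c'=1/6, d'=-15/2
row 2: denom=8−1·1/6=47/6; d'=(48−1·-15/2)/(47/6)=333/47
row 3: denom=12−3·18/47=510/47; d'=(-26−3·333/47)/(510/47)=-2221/510
back: M3=-2221/510
back: M2=333/47−18/47·-2221/510=744/85
back: M1=-15/2−1/6·744/85=-1523/170
M: M0=0, M1=-1523/170, M2=744/85, M3=-2221/510, M4=0
seg 0: a=-5, c=M0/2=0, d=(M1−M0)/(6·2)=-1523/2040, b=Δ0−h0·(2M0+M1)/6=1399/255
seg 1: a=0, c=M1/2=-1523/340, d=(M2−M1)/(6·1)=3011/1020, b=Δ1−h1·(2M1+M2)/6=-1771/510
seg 2: a=-5, c=M2/2=372/85, d=(M3−M2)/(6·3)=-1337/1836, b=Δ2−h2·(2M2+M3)/6=-3647/1020
seg 3: a=4, c=M3/2=-2221/1020, d=(M4−M3)/(6·3)=2221/9180, b=Δ3−h3·(2M3+M4)/6=1541/510
t_q=3/2 → seg 0, τ=3/2; S=-5+1399/255·τ+0·τ²+-1523/2040·τ³=3861/5440

  seg 0: a=-5 b=1399/255 c=0 d=-1523/2040
  seg 1: a=0 b=-1771/510 c=-1523/340 d=3011/1020
  seg 2: a=-5 b=-3647/1020 c=372/85 d=-1337/1836
  seg 3: a=4 b=1541/510 c=-2221/1020 d=2221/9180
S(3/2) = 3861/5440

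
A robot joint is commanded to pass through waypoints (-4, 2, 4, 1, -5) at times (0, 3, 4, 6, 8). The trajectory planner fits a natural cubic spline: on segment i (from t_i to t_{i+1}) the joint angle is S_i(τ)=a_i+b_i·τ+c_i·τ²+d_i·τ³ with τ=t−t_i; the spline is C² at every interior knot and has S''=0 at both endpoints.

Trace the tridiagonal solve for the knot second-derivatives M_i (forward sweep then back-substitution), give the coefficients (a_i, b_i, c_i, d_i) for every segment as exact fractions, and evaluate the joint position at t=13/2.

  seg 0: a=-4 b=613/344 c=0 d=25/1032
  seg 1: a=2 b=419/172 c=75/344 d=-225/344
  seg 2: a=4 b=313/344 c=-75/43 d=371/1376
  seg 3: a=1 b=-487/172 c=-87/688 d=29/1376
S(13/2) = -4895/11008

Δ: Δ0=2, Δ1=2, Δ2=-3/2, Δ3=-3
row 1: diag=8, rhs=0; c'=1/8, d'=0
row 2: denom=6−1·1/8=47/8; d'=(-21−1·0)/(47/8)=-168/47
row 3: denom=8−2·16/47=344/47; d'=(-9−2·-168/47)/(344/47)=-87/344
back: M3=-87/344
back: M2=-168/47−16/47·-87/344=-150/43
back: M1=0−1/8·-150/43=75/172
M: M0=0, M1=75/172, M2=-150/43, M3=-87/344, M4=0
seg 0: a=-4, c=M0/2=0, d=(M1−M0)/(6·3)=25/1032, b=Δ0−h0·(2M0+M1)/6=613/344
seg 1: a=2, c=M1/2=75/344, d=(M2−M1)/(6·1)=-225/344, b=Δ1−h1·(2M1+M2)/6=419/172
seg 2: a=4, c=M2/2=-75/43, d=(M3−M2)/(6·2)=371/1376, b=Δ2−h2·(2M2+M3)/6=313/344
seg 3: a=1, c=M3/2=-87/688, d=(M4−M3)/(6·2)=29/1376, b=Δ3−h3·(2M3+M4)/6=-487/172
t_q=13/2 → seg 3, τ=1/2; S=1+-487/172·τ+-87/688·τ²+29/1376·τ³=-4895/11008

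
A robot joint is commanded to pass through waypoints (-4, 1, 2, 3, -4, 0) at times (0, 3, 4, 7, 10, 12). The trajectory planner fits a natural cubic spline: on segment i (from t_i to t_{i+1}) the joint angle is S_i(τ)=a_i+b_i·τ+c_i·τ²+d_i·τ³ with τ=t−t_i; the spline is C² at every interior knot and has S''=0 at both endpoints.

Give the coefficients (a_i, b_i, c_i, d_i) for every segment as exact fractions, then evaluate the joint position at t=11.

  seg 0: a=-4 b=1354/697 c=0 d=-577/18819
  seg 1: a=1 b=777/697 c=-577/2091 d=337/2091
  seg 2: a=2 b=2188/2091 c=434/2091 d=-931/6273
  seg 3: a=3 b=-211/123 c=-2359/2091 d=5785/18819
  seg 4: a=-4 b=-386/2091 c=1142/697 d=-571/2091
S(11) = -1965/697

Δ: Δ0=5/3, Δ1=1, Δ2=1/3, Δ3=-7/3, Δ4=2
row 1: diag=8, rhs=-4; c'=1/8, d'=-1/2
row 2: denom=8−1·1/8=63/8; d'=(-4−1·-1/2)/(63/8)=-4/9
row 3: denom=12−3·8/21=76/7; d'=(-16−3·-4/9)/(76/7)=-77/57
row 4: denom=10−3·21/76=697/76; d'=(26−3·-77/57)/(697/76)=2284/697
back: M4=2284/697
back: M3=-77/57−21/76·2284/697=-4718/2091
back: M2=-4/9−8/21·-4718/2091=868/2091
back: M1=-1/2−1/8·868/2091=-1154/2091
M: M0=0, M1=-1154/2091, M2=868/2091, M3=-4718/2091, M4=2284/697, M5=0
seg 0: a=-4, c=M0/2=0, d=(M1−M0)/(6·3)=-577/18819, b=Δ0−h0·(2M0+M1)/6=1354/697
seg 1: a=1, c=M1/2=-577/2091, d=(M2−M1)/(6·1)=337/2091, b=Δ1−h1·(2M1+M2)/6=777/697
seg 2: a=2, c=M2/2=434/2091, d=(M3−M2)/(6·3)=-931/6273, b=Δ2−h2·(2M2+M3)/6=2188/2091
seg 3: a=3, c=M3/2=-2359/2091, d=(M4−M3)/(6·3)=5785/18819, b=Δ3−h3·(2M3+M4)/6=-211/123
seg 4: a=-4, c=M4/2=1142/697, d=(M5−M4)/(6·2)=-571/2091, b=Δ4−h4·(2M4+M5)/6=-386/2091
t_q=11 → seg 4, τ=1; S=-4+-386/2091·τ+1142/697·τ²+-571/2091·τ³=-1965/697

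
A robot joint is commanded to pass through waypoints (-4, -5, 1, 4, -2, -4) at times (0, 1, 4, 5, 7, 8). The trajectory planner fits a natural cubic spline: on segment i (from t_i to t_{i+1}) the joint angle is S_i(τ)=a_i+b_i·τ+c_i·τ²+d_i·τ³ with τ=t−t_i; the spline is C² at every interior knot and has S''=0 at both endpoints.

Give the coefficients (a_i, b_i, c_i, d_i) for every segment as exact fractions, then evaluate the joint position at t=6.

Δ: Δ0=-1, Δ1=2, Δ2=3, Δ3=-3, Δ4=-2
row 1: diag=8, rhs=18; c'=3/8, d'=9/4
row 2: denom=8−3·3/8=55/8; d'=(6−3·9/4)/(55/8)=-6/55
row 3: denom=6−1·8/55=322/55; d'=(-36−1·-6/55)/(322/55)=-141/23
row 4: denom=6−2·55/161=856/161; d'=(6−2·-141/23)/(856/161)=735/214
back: M4=735/214
back: M3=-141/23−55/161·735/214=-1563/214
back: M2=-6/55−8/55·-1563/214=102/107
back: M1=9/4−3/8·102/107=405/214
M: M0=0, M1=405/214, M2=102/107, M3=-1563/214, M4=735/214, M5=0
seg 0: a=-4, c=M0/2=0, d=(M1−M0)/(6·1)=135/428, b=Δ0−h0·(2M0+M1)/6=-563/428
seg 1: a=-5, c=M1/2=405/428, d=(M2−M1)/(6·3)=-67/1284, b=Δ1−h1·(2M1+M2)/6=-79/214
seg 2: a=1, c=M2/2=51/107, d=(M3−M2)/(6·1)=-589/428, b=Δ2−h2·(2M2+M3)/6=1669/428
seg 3: a=4, c=M3/2=-1563/428, d=(M4−M3)/(6·2)=383/428, b=Δ3−h3·(2M3+M4)/6=155/214
seg 4: a=-2, c=M4/2=735/428, d=(M5−M4)/(6·1)=-245/428, b=Δ4−h4·(2M4+M5)/6=-673/214
t_q=6 → seg 3, τ=1; S=4+155/214·τ+-1563/428·τ²+383/428·τ³=421/214

  seg 0: a=-4 b=-563/428 c=0 d=135/428
  seg 1: a=-5 b=-79/214 c=405/428 d=-67/1284
  seg 2: a=1 b=1669/428 c=51/107 d=-589/428
  seg 3: a=4 b=155/214 c=-1563/428 d=383/428
  seg 4: a=-2 b=-673/214 c=735/428 d=-245/428
S(6) = 421/214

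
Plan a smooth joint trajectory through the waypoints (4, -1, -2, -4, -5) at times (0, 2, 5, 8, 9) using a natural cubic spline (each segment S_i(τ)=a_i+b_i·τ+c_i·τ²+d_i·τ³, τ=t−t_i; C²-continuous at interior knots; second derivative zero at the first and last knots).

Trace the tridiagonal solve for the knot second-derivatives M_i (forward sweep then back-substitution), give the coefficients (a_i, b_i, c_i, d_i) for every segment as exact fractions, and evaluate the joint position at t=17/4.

  seg 0: a=4 b=-397/133 c=0 d=129/1064
  seg 1: a=-1 b=-407/266 c=387/532 d=-1573/14364
  seg 2: a=-2 b=-65/532 c=-103/399 d=367/14364
  seg 3: a=-4 b=-261/266 c=-15/532 d=5/532
S(17/4) = -68347/34048

Δ: Δ0=-5/2, Δ1=-1/3, Δ2=-2/3, Δ3=-1
row 1: diag=10, rhs=13; c'=3/10, d'=13/10
row 2: denom=12−3·3/10=111/10; d'=(-2−3·13/10)/(111/10)=-59/111
row 3: denom=8−3·10/37=266/37; d'=(-2−3·-59/111)/(266/37)=-15/266
back: M3=-15/266
back: M2=-59/111−10/37·-15/266=-206/399
back: M1=13/10−3/10·-206/399=387/266
M: M0=0, M1=387/266, M2=-206/399, M3=-15/266, M4=0
seg 0: a=4, c=M0/2=0, d=(M1−M0)/(6·2)=129/1064, b=Δ0−h0·(2M0+M1)/6=-397/133
seg 1: a=-1, c=M1/2=387/532, d=(M2−M1)/(6·3)=-1573/14364, b=Δ1−h1·(2M1+M2)/6=-407/266
seg 2: a=-2, c=M2/2=-103/399, d=(M3−M2)/(6·3)=367/14364, b=Δ2−h2·(2M2+M3)/6=-65/532
seg 3: a=-4, c=M3/2=-15/532, d=(M4−M3)/(6·1)=5/532, b=Δ3−h3·(2M3+M4)/6=-261/266
t_q=17/4 → seg 1, τ=9/4; S=-1+-407/266·τ+387/532·τ²+-1573/14364·τ³=-68347/34048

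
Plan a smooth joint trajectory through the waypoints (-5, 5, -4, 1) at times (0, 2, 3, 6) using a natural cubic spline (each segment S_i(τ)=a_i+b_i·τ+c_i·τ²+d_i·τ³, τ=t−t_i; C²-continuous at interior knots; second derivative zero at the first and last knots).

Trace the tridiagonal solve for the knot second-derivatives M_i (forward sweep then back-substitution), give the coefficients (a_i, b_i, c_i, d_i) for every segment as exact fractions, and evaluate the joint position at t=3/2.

Δ: Δ0=5, Δ1=-9, Δ2=5/3
row 1: diag=6, rhs=-84; c'=1/6, d'=-14
row 2: denom=8−1·1/6=47/6; d'=(64−1·-14)/(47/6)=468/47
back: M2=468/47
back: M1=-14−1/6·468/47=-736/47
M: M0=0, M1=-736/47, M2=468/47, M3=0
seg 0: a=-5, c=M0/2=0, d=(M1−M0)/(6·2)=-184/141, b=Δ0−h0·(2M0+M1)/6=1441/141
seg 1: a=5, c=M1/2=-368/47, d=(M2−M1)/(6·1)=602/141, b=Δ1−h1·(2M1+M2)/6=-767/141
seg 2: a=-4, c=M2/2=234/47, d=(M3−M2)/(6·3)=-26/47, b=Δ2−h2·(2M2+M3)/6=-1169/141
t_q=3/2 → seg 0, τ=3/2; S=-5+1441/141·τ+0·τ²+-184/141·τ³=557/94

  seg 0: a=-5 b=1441/141 c=0 d=-184/141
  seg 1: a=5 b=-767/141 c=-368/47 d=602/141
  seg 2: a=-4 b=-1169/141 c=234/47 d=-26/47
S(3/2) = 557/94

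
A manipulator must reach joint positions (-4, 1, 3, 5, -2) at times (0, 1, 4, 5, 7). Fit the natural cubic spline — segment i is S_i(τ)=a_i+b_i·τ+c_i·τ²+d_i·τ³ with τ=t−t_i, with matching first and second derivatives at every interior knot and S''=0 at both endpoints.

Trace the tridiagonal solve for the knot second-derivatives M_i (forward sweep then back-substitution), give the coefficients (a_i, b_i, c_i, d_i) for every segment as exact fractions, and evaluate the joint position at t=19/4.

  seg 0: a=-4 b=11125/1932 c=0 d=-1465/1932
  seg 1: a=1 b=3365/966 c=-1465/644 d=2581/5796
  seg 2: a=3 b=3589/1932 c=279/161 d=-439/276
  seg 3: a=5 b=533/966 c=-1957/644 d=1957/3864
S(19/4) = 8417/1792

Δ: Δ0=5, Δ1=2/3, Δ2=2, Δ3=-7/2
row 1: diag=8, rhs=-26; c'=3/8, d'=-13/4
row 2: denom=8−3·3/8=55/8; d'=(8−3·-13/4)/(55/8)=142/55
row 3: denom=6−1·8/55=322/55; d'=(-33−1·142/55)/(322/55)=-1957/322
back: M3=-1957/322
back: M2=142/55−8/55·-1957/322=558/161
back: M1=-13/4−3/8·558/161=-1465/322
M: M0=0, M1=-1465/322, M2=558/161, M3=-1957/322, M4=0
seg 0: a=-4, c=M0/2=0, d=(M1−M0)/(6·1)=-1465/1932, b=Δ0−h0·(2M0+M1)/6=11125/1932
seg 1: a=1, c=M1/2=-1465/644, d=(M2−M1)/(6·3)=2581/5796, b=Δ1−h1·(2M1+M2)/6=3365/966
seg 2: a=3, c=M2/2=279/161, d=(M3−M2)/(6·1)=-439/276, b=Δ2−h2·(2M2+M3)/6=3589/1932
seg 3: a=5, c=M3/2=-1957/644, d=(M4−M3)/(6·2)=1957/3864, b=Δ3−h3·(2M3+M4)/6=533/966
t_q=19/4 → seg 2, τ=3/4; S=3+3589/1932·τ+279/161·τ²+-439/276·τ³=8417/1792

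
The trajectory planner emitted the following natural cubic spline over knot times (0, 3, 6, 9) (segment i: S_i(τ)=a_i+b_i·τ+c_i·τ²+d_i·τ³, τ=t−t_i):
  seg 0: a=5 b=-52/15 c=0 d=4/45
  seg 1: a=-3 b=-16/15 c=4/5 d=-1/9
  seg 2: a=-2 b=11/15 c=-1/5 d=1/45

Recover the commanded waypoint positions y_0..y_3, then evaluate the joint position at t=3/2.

y_0 = S_0(0) = a_0 = 5
y_1 = S_1(0) = a_1 = -3
y_2 = S_2(0) = a_2 = -2
y_3 = S_2(3) = -1
t_q=3/2 is in segment 0 (τ=3/2); S_0(τ)=1/10

y_0=5 y_1=-3 y_2=-2 y_3=-1
S(3/2) = 1/10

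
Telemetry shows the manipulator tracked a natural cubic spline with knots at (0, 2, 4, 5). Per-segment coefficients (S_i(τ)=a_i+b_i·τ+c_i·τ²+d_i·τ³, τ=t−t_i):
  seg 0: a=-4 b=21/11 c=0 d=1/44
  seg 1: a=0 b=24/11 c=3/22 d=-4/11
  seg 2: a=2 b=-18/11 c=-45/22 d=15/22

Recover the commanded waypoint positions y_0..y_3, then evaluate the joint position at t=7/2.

y_0=-4 y_1=0 y_2=2 y_3=-1
S(7/2) = 207/88

y_0 = S_0(0) = a_0 = -4
y_1 = S_1(0) = a_1 = 0
y_2 = S_2(0) = a_2 = 2
y_3 = S_2(1) = -1
t_q=7/2 is in segment 1 (τ=3/2); S_1(τ)=207/88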